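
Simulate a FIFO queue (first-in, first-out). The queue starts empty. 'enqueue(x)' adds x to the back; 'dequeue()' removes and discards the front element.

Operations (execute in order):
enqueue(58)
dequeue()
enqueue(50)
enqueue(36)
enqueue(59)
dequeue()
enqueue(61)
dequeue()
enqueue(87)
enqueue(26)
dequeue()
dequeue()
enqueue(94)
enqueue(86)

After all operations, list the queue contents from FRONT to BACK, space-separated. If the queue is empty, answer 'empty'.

enqueue(58): [58]
dequeue(): []
enqueue(50): [50]
enqueue(36): [50, 36]
enqueue(59): [50, 36, 59]
dequeue(): [36, 59]
enqueue(61): [36, 59, 61]
dequeue(): [59, 61]
enqueue(87): [59, 61, 87]
enqueue(26): [59, 61, 87, 26]
dequeue(): [61, 87, 26]
dequeue(): [87, 26]
enqueue(94): [87, 26, 94]
enqueue(86): [87, 26, 94, 86]

Answer: 87 26 94 86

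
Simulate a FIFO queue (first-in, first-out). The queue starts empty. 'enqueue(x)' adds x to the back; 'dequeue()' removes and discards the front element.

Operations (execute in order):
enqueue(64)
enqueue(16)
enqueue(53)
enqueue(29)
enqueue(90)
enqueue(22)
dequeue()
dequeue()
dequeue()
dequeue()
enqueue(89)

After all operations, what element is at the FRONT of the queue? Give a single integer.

enqueue(64): queue = [64]
enqueue(16): queue = [64, 16]
enqueue(53): queue = [64, 16, 53]
enqueue(29): queue = [64, 16, 53, 29]
enqueue(90): queue = [64, 16, 53, 29, 90]
enqueue(22): queue = [64, 16, 53, 29, 90, 22]
dequeue(): queue = [16, 53, 29, 90, 22]
dequeue(): queue = [53, 29, 90, 22]
dequeue(): queue = [29, 90, 22]
dequeue(): queue = [90, 22]
enqueue(89): queue = [90, 22, 89]

Answer: 90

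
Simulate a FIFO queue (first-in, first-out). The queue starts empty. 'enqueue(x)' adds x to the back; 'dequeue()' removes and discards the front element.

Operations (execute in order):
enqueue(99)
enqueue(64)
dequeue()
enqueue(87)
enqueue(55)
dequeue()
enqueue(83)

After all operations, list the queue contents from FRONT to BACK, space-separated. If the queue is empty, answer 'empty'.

Answer: 87 55 83

Derivation:
enqueue(99): [99]
enqueue(64): [99, 64]
dequeue(): [64]
enqueue(87): [64, 87]
enqueue(55): [64, 87, 55]
dequeue(): [87, 55]
enqueue(83): [87, 55, 83]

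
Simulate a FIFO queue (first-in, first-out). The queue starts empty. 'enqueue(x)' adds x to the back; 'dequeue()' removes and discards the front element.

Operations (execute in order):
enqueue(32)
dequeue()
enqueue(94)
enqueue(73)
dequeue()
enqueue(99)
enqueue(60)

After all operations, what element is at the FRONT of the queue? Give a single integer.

Answer: 73

Derivation:
enqueue(32): queue = [32]
dequeue(): queue = []
enqueue(94): queue = [94]
enqueue(73): queue = [94, 73]
dequeue(): queue = [73]
enqueue(99): queue = [73, 99]
enqueue(60): queue = [73, 99, 60]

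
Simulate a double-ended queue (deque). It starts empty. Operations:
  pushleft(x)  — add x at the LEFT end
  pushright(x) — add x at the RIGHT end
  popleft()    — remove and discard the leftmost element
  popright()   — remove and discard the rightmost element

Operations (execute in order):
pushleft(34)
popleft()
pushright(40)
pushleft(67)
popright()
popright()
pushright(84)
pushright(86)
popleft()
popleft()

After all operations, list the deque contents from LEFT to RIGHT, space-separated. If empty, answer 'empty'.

Answer: empty

Derivation:
pushleft(34): [34]
popleft(): []
pushright(40): [40]
pushleft(67): [67, 40]
popright(): [67]
popright(): []
pushright(84): [84]
pushright(86): [84, 86]
popleft(): [86]
popleft(): []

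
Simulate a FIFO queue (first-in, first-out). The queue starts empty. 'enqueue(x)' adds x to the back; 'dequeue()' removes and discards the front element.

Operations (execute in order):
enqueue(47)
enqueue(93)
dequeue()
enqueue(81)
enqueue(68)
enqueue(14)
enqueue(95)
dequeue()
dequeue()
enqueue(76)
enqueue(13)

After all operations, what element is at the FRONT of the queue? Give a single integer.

Answer: 68

Derivation:
enqueue(47): queue = [47]
enqueue(93): queue = [47, 93]
dequeue(): queue = [93]
enqueue(81): queue = [93, 81]
enqueue(68): queue = [93, 81, 68]
enqueue(14): queue = [93, 81, 68, 14]
enqueue(95): queue = [93, 81, 68, 14, 95]
dequeue(): queue = [81, 68, 14, 95]
dequeue(): queue = [68, 14, 95]
enqueue(76): queue = [68, 14, 95, 76]
enqueue(13): queue = [68, 14, 95, 76, 13]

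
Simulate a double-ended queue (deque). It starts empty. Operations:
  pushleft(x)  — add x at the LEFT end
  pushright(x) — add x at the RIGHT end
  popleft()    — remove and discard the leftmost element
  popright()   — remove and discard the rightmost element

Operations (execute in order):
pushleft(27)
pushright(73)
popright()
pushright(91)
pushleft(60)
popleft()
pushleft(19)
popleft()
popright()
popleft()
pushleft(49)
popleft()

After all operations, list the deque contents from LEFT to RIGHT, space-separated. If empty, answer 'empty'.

Answer: empty

Derivation:
pushleft(27): [27]
pushright(73): [27, 73]
popright(): [27]
pushright(91): [27, 91]
pushleft(60): [60, 27, 91]
popleft(): [27, 91]
pushleft(19): [19, 27, 91]
popleft(): [27, 91]
popright(): [27]
popleft(): []
pushleft(49): [49]
popleft(): []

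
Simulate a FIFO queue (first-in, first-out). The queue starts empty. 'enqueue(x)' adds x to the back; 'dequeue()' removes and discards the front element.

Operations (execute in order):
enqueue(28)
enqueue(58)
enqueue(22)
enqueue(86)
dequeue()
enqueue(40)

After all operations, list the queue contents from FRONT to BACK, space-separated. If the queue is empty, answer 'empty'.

Answer: 58 22 86 40

Derivation:
enqueue(28): [28]
enqueue(58): [28, 58]
enqueue(22): [28, 58, 22]
enqueue(86): [28, 58, 22, 86]
dequeue(): [58, 22, 86]
enqueue(40): [58, 22, 86, 40]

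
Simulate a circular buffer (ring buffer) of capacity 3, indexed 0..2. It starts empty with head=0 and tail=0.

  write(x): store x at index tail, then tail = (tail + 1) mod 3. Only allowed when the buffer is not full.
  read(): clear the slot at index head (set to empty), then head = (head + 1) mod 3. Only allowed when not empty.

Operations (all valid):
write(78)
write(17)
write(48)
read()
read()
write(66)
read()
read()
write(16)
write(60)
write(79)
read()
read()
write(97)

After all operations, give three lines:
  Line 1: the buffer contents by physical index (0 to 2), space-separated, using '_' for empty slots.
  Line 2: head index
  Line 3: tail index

Answer: 79 97 _
0
2

Derivation:
write(78): buf=[78 _ _], head=0, tail=1, size=1
write(17): buf=[78 17 _], head=0, tail=2, size=2
write(48): buf=[78 17 48], head=0, tail=0, size=3
read(): buf=[_ 17 48], head=1, tail=0, size=2
read(): buf=[_ _ 48], head=2, tail=0, size=1
write(66): buf=[66 _ 48], head=2, tail=1, size=2
read(): buf=[66 _ _], head=0, tail=1, size=1
read(): buf=[_ _ _], head=1, tail=1, size=0
write(16): buf=[_ 16 _], head=1, tail=2, size=1
write(60): buf=[_ 16 60], head=1, tail=0, size=2
write(79): buf=[79 16 60], head=1, tail=1, size=3
read(): buf=[79 _ 60], head=2, tail=1, size=2
read(): buf=[79 _ _], head=0, tail=1, size=1
write(97): buf=[79 97 _], head=0, tail=2, size=2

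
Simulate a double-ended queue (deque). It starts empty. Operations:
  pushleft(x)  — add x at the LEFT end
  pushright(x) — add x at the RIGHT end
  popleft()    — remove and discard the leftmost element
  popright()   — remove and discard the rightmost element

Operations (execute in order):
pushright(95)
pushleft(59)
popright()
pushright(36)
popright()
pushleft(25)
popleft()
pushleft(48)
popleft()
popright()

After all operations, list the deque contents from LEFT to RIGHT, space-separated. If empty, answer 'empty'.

pushright(95): [95]
pushleft(59): [59, 95]
popright(): [59]
pushright(36): [59, 36]
popright(): [59]
pushleft(25): [25, 59]
popleft(): [59]
pushleft(48): [48, 59]
popleft(): [59]
popright(): []

Answer: empty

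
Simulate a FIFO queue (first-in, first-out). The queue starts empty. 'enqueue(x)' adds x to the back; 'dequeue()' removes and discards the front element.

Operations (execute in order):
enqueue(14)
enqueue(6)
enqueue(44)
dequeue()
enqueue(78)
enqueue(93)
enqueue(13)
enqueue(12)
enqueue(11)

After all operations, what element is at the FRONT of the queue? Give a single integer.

Answer: 6

Derivation:
enqueue(14): queue = [14]
enqueue(6): queue = [14, 6]
enqueue(44): queue = [14, 6, 44]
dequeue(): queue = [6, 44]
enqueue(78): queue = [6, 44, 78]
enqueue(93): queue = [6, 44, 78, 93]
enqueue(13): queue = [6, 44, 78, 93, 13]
enqueue(12): queue = [6, 44, 78, 93, 13, 12]
enqueue(11): queue = [6, 44, 78, 93, 13, 12, 11]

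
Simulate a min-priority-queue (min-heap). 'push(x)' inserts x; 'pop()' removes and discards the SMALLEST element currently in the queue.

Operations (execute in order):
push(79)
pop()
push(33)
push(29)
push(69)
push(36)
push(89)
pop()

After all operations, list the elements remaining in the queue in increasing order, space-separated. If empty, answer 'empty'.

Answer: 33 36 69 89

Derivation:
push(79): heap contents = [79]
pop() → 79: heap contents = []
push(33): heap contents = [33]
push(29): heap contents = [29, 33]
push(69): heap contents = [29, 33, 69]
push(36): heap contents = [29, 33, 36, 69]
push(89): heap contents = [29, 33, 36, 69, 89]
pop() → 29: heap contents = [33, 36, 69, 89]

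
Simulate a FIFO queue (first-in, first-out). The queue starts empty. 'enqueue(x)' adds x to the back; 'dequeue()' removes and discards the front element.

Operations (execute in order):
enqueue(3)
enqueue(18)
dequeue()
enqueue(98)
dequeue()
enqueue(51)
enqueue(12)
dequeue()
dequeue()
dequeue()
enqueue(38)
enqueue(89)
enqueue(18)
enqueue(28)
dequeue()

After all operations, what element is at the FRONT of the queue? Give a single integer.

Answer: 89

Derivation:
enqueue(3): queue = [3]
enqueue(18): queue = [3, 18]
dequeue(): queue = [18]
enqueue(98): queue = [18, 98]
dequeue(): queue = [98]
enqueue(51): queue = [98, 51]
enqueue(12): queue = [98, 51, 12]
dequeue(): queue = [51, 12]
dequeue(): queue = [12]
dequeue(): queue = []
enqueue(38): queue = [38]
enqueue(89): queue = [38, 89]
enqueue(18): queue = [38, 89, 18]
enqueue(28): queue = [38, 89, 18, 28]
dequeue(): queue = [89, 18, 28]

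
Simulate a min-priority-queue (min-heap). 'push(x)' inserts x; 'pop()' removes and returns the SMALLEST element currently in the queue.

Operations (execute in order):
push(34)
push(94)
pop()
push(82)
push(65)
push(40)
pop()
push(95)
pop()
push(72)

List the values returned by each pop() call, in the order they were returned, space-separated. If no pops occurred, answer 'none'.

Answer: 34 40 65

Derivation:
push(34): heap contents = [34]
push(94): heap contents = [34, 94]
pop() → 34: heap contents = [94]
push(82): heap contents = [82, 94]
push(65): heap contents = [65, 82, 94]
push(40): heap contents = [40, 65, 82, 94]
pop() → 40: heap contents = [65, 82, 94]
push(95): heap contents = [65, 82, 94, 95]
pop() → 65: heap contents = [82, 94, 95]
push(72): heap contents = [72, 82, 94, 95]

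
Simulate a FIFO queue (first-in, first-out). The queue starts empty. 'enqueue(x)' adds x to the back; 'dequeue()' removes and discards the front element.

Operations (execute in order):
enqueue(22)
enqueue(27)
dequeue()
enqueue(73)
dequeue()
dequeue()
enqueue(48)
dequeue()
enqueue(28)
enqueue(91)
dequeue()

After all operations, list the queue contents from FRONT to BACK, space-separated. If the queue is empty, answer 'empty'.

Answer: 91

Derivation:
enqueue(22): [22]
enqueue(27): [22, 27]
dequeue(): [27]
enqueue(73): [27, 73]
dequeue(): [73]
dequeue(): []
enqueue(48): [48]
dequeue(): []
enqueue(28): [28]
enqueue(91): [28, 91]
dequeue(): [91]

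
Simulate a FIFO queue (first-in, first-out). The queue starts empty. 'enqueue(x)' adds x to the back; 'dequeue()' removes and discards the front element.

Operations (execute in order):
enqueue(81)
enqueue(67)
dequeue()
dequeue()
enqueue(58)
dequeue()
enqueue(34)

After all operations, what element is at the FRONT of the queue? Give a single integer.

enqueue(81): queue = [81]
enqueue(67): queue = [81, 67]
dequeue(): queue = [67]
dequeue(): queue = []
enqueue(58): queue = [58]
dequeue(): queue = []
enqueue(34): queue = [34]

Answer: 34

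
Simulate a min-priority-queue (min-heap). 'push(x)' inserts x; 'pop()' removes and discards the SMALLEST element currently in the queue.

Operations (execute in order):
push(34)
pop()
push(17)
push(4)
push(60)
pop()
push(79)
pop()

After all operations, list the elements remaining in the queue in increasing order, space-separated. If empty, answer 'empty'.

push(34): heap contents = [34]
pop() → 34: heap contents = []
push(17): heap contents = [17]
push(4): heap contents = [4, 17]
push(60): heap contents = [4, 17, 60]
pop() → 4: heap contents = [17, 60]
push(79): heap contents = [17, 60, 79]
pop() → 17: heap contents = [60, 79]

Answer: 60 79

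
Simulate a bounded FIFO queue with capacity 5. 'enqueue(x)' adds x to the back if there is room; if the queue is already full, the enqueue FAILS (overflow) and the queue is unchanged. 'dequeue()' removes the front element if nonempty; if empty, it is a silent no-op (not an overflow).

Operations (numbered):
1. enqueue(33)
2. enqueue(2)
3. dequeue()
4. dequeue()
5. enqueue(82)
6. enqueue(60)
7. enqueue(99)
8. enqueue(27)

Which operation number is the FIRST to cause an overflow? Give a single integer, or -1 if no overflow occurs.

Answer: -1

Derivation:
1. enqueue(33): size=1
2. enqueue(2): size=2
3. dequeue(): size=1
4. dequeue(): size=0
5. enqueue(82): size=1
6. enqueue(60): size=2
7. enqueue(99): size=3
8. enqueue(27): size=4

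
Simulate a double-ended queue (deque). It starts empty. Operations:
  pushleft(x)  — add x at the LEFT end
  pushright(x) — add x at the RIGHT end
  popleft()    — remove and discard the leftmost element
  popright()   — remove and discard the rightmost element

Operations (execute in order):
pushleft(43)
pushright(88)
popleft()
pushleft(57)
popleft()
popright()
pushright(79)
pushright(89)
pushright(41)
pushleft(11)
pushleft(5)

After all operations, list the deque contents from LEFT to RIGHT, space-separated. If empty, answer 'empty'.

Answer: 5 11 79 89 41

Derivation:
pushleft(43): [43]
pushright(88): [43, 88]
popleft(): [88]
pushleft(57): [57, 88]
popleft(): [88]
popright(): []
pushright(79): [79]
pushright(89): [79, 89]
pushright(41): [79, 89, 41]
pushleft(11): [11, 79, 89, 41]
pushleft(5): [5, 11, 79, 89, 41]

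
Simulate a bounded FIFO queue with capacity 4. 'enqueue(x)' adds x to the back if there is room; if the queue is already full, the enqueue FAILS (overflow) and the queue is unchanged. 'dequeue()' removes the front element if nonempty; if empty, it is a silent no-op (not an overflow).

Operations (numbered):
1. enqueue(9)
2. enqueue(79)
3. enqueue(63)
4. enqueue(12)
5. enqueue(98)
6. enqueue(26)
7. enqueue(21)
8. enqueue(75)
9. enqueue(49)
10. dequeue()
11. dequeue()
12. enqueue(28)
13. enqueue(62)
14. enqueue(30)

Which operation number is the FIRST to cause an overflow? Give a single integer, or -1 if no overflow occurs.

Answer: 5

Derivation:
1. enqueue(9): size=1
2. enqueue(79): size=2
3. enqueue(63): size=3
4. enqueue(12): size=4
5. enqueue(98): size=4=cap → OVERFLOW (fail)
6. enqueue(26): size=4=cap → OVERFLOW (fail)
7. enqueue(21): size=4=cap → OVERFLOW (fail)
8. enqueue(75): size=4=cap → OVERFLOW (fail)
9. enqueue(49): size=4=cap → OVERFLOW (fail)
10. dequeue(): size=3
11. dequeue(): size=2
12. enqueue(28): size=3
13. enqueue(62): size=4
14. enqueue(30): size=4=cap → OVERFLOW (fail)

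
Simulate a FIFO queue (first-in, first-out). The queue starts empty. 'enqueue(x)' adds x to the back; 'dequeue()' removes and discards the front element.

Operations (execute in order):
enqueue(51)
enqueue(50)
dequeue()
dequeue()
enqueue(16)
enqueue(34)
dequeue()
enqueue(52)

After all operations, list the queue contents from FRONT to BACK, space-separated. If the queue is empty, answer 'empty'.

Answer: 34 52

Derivation:
enqueue(51): [51]
enqueue(50): [51, 50]
dequeue(): [50]
dequeue(): []
enqueue(16): [16]
enqueue(34): [16, 34]
dequeue(): [34]
enqueue(52): [34, 52]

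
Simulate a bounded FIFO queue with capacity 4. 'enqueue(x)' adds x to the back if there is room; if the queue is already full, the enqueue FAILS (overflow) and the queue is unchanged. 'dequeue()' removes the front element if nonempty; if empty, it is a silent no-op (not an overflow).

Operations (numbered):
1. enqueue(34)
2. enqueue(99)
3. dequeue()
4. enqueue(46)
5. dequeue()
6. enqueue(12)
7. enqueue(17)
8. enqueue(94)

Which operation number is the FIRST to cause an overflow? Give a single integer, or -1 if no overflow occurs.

Answer: -1

Derivation:
1. enqueue(34): size=1
2. enqueue(99): size=2
3. dequeue(): size=1
4. enqueue(46): size=2
5. dequeue(): size=1
6. enqueue(12): size=2
7. enqueue(17): size=3
8. enqueue(94): size=4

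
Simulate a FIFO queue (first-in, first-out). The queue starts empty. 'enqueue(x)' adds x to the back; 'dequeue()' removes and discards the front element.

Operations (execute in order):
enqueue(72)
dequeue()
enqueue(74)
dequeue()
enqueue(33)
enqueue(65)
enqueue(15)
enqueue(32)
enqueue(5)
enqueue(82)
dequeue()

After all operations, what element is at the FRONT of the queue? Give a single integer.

Answer: 65

Derivation:
enqueue(72): queue = [72]
dequeue(): queue = []
enqueue(74): queue = [74]
dequeue(): queue = []
enqueue(33): queue = [33]
enqueue(65): queue = [33, 65]
enqueue(15): queue = [33, 65, 15]
enqueue(32): queue = [33, 65, 15, 32]
enqueue(5): queue = [33, 65, 15, 32, 5]
enqueue(82): queue = [33, 65, 15, 32, 5, 82]
dequeue(): queue = [65, 15, 32, 5, 82]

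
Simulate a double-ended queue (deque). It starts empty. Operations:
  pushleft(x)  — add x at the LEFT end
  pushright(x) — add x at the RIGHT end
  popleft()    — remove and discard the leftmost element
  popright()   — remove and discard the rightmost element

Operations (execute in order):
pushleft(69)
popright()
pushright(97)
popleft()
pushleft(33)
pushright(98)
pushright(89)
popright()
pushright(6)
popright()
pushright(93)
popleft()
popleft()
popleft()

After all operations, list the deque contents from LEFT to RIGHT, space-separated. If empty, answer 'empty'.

pushleft(69): [69]
popright(): []
pushright(97): [97]
popleft(): []
pushleft(33): [33]
pushright(98): [33, 98]
pushright(89): [33, 98, 89]
popright(): [33, 98]
pushright(6): [33, 98, 6]
popright(): [33, 98]
pushright(93): [33, 98, 93]
popleft(): [98, 93]
popleft(): [93]
popleft(): []

Answer: empty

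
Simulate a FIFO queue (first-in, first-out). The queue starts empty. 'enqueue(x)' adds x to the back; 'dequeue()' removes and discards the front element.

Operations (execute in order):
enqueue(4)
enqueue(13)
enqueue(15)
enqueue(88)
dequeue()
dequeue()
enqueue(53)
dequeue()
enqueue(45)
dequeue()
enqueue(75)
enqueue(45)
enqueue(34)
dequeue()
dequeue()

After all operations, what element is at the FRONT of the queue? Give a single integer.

enqueue(4): queue = [4]
enqueue(13): queue = [4, 13]
enqueue(15): queue = [4, 13, 15]
enqueue(88): queue = [4, 13, 15, 88]
dequeue(): queue = [13, 15, 88]
dequeue(): queue = [15, 88]
enqueue(53): queue = [15, 88, 53]
dequeue(): queue = [88, 53]
enqueue(45): queue = [88, 53, 45]
dequeue(): queue = [53, 45]
enqueue(75): queue = [53, 45, 75]
enqueue(45): queue = [53, 45, 75, 45]
enqueue(34): queue = [53, 45, 75, 45, 34]
dequeue(): queue = [45, 75, 45, 34]
dequeue(): queue = [75, 45, 34]

Answer: 75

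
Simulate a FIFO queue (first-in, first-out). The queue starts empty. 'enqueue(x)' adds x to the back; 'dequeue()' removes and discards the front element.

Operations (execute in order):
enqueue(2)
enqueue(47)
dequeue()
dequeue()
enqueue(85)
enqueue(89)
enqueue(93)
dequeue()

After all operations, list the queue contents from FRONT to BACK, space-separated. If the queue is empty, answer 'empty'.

Answer: 89 93

Derivation:
enqueue(2): [2]
enqueue(47): [2, 47]
dequeue(): [47]
dequeue(): []
enqueue(85): [85]
enqueue(89): [85, 89]
enqueue(93): [85, 89, 93]
dequeue(): [89, 93]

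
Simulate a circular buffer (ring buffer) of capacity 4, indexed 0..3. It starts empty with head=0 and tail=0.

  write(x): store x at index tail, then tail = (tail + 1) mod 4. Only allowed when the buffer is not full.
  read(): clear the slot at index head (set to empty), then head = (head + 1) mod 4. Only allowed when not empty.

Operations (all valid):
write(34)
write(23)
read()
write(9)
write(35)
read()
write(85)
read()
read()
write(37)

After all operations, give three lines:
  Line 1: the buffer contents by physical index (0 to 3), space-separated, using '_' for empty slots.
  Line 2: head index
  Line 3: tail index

write(34): buf=[34 _ _ _], head=0, tail=1, size=1
write(23): buf=[34 23 _ _], head=0, tail=2, size=2
read(): buf=[_ 23 _ _], head=1, tail=2, size=1
write(9): buf=[_ 23 9 _], head=1, tail=3, size=2
write(35): buf=[_ 23 9 35], head=1, tail=0, size=3
read(): buf=[_ _ 9 35], head=2, tail=0, size=2
write(85): buf=[85 _ 9 35], head=2, tail=1, size=3
read(): buf=[85 _ _ 35], head=3, tail=1, size=2
read(): buf=[85 _ _ _], head=0, tail=1, size=1
write(37): buf=[85 37 _ _], head=0, tail=2, size=2

Answer: 85 37 _ _
0
2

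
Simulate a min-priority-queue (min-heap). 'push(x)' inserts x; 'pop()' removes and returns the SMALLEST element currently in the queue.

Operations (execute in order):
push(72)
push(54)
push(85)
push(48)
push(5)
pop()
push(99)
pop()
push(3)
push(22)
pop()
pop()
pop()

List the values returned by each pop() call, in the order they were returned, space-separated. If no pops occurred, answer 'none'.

push(72): heap contents = [72]
push(54): heap contents = [54, 72]
push(85): heap contents = [54, 72, 85]
push(48): heap contents = [48, 54, 72, 85]
push(5): heap contents = [5, 48, 54, 72, 85]
pop() → 5: heap contents = [48, 54, 72, 85]
push(99): heap contents = [48, 54, 72, 85, 99]
pop() → 48: heap contents = [54, 72, 85, 99]
push(3): heap contents = [3, 54, 72, 85, 99]
push(22): heap contents = [3, 22, 54, 72, 85, 99]
pop() → 3: heap contents = [22, 54, 72, 85, 99]
pop() → 22: heap contents = [54, 72, 85, 99]
pop() → 54: heap contents = [72, 85, 99]

Answer: 5 48 3 22 54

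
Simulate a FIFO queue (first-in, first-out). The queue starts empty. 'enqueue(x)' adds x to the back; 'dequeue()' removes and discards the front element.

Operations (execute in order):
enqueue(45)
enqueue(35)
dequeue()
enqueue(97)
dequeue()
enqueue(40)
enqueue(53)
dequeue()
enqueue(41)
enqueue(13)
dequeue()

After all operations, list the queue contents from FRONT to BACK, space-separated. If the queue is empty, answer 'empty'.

Answer: 53 41 13

Derivation:
enqueue(45): [45]
enqueue(35): [45, 35]
dequeue(): [35]
enqueue(97): [35, 97]
dequeue(): [97]
enqueue(40): [97, 40]
enqueue(53): [97, 40, 53]
dequeue(): [40, 53]
enqueue(41): [40, 53, 41]
enqueue(13): [40, 53, 41, 13]
dequeue(): [53, 41, 13]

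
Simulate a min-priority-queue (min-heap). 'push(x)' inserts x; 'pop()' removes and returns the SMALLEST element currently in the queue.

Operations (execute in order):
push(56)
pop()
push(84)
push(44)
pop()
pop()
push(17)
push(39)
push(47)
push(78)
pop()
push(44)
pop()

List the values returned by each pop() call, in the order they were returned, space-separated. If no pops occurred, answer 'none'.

push(56): heap contents = [56]
pop() → 56: heap contents = []
push(84): heap contents = [84]
push(44): heap contents = [44, 84]
pop() → 44: heap contents = [84]
pop() → 84: heap contents = []
push(17): heap contents = [17]
push(39): heap contents = [17, 39]
push(47): heap contents = [17, 39, 47]
push(78): heap contents = [17, 39, 47, 78]
pop() → 17: heap contents = [39, 47, 78]
push(44): heap contents = [39, 44, 47, 78]
pop() → 39: heap contents = [44, 47, 78]

Answer: 56 44 84 17 39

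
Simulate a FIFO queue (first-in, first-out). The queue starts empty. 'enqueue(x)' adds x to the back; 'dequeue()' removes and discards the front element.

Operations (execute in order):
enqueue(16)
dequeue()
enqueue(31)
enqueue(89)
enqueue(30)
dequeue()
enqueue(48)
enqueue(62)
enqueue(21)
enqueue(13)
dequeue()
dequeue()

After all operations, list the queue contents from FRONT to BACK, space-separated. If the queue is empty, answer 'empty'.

Answer: 48 62 21 13

Derivation:
enqueue(16): [16]
dequeue(): []
enqueue(31): [31]
enqueue(89): [31, 89]
enqueue(30): [31, 89, 30]
dequeue(): [89, 30]
enqueue(48): [89, 30, 48]
enqueue(62): [89, 30, 48, 62]
enqueue(21): [89, 30, 48, 62, 21]
enqueue(13): [89, 30, 48, 62, 21, 13]
dequeue(): [30, 48, 62, 21, 13]
dequeue(): [48, 62, 21, 13]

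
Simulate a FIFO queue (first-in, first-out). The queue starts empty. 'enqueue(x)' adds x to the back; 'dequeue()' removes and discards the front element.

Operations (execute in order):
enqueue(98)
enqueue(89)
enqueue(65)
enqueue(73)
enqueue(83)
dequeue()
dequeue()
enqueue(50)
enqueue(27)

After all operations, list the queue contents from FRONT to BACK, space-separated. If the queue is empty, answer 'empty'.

enqueue(98): [98]
enqueue(89): [98, 89]
enqueue(65): [98, 89, 65]
enqueue(73): [98, 89, 65, 73]
enqueue(83): [98, 89, 65, 73, 83]
dequeue(): [89, 65, 73, 83]
dequeue(): [65, 73, 83]
enqueue(50): [65, 73, 83, 50]
enqueue(27): [65, 73, 83, 50, 27]

Answer: 65 73 83 50 27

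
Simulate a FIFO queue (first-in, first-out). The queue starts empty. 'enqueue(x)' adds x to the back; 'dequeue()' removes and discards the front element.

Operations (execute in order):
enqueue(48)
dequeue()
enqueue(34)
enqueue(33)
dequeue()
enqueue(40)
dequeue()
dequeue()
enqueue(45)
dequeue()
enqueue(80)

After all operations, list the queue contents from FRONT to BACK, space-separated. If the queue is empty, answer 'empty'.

Answer: 80

Derivation:
enqueue(48): [48]
dequeue(): []
enqueue(34): [34]
enqueue(33): [34, 33]
dequeue(): [33]
enqueue(40): [33, 40]
dequeue(): [40]
dequeue(): []
enqueue(45): [45]
dequeue(): []
enqueue(80): [80]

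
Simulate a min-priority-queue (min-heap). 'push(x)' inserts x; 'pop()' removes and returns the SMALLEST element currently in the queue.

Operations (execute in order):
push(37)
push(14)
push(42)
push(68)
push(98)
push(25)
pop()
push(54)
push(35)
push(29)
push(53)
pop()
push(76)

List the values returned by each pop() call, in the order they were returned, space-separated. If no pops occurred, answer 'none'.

Answer: 14 25

Derivation:
push(37): heap contents = [37]
push(14): heap contents = [14, 37]
push(42): heap contents = [14, 37, 42]
push(68): heap contents = [14, 37, 42, 68]
push(98): heap contents = [14, 37, 42, 68, 98]
push(25): heap contents = [14, 25, 37, 42, 68, 98]
pop() → 14: heap contents = [25, 37, 42, 68, 98]
push(54): heap contents = [25, 37, 42, 54, 68, 98]
push(35): heap contents = [25, 35, 37, 42, 54, 68, 98]
push(29): heap contents = [25, 29, 35, 37, 42, 54, 68, 98]
push(53): heap contents = [25, 29, 35, 37, 42, 53, 54, 68, 98]
pop() → 25: heap contents = [29, 35, 37, 42, 53, 54, 68, 98]
push(76): heap contents = [29, 35, 37, 42, 53, 54, 68, 76, 98]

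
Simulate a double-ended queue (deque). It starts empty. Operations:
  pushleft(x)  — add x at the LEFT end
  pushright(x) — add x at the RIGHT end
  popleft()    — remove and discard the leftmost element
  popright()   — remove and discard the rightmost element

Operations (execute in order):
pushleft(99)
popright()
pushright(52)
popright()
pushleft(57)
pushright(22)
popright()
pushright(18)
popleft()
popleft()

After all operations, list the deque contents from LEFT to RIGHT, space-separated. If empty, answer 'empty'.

Answer: empty

Derivation:
pushleft(99): [99]
popright(): []
pushright(52): [52]
popright(): []
pushleft(57): [57]
pushright(22): [57, 22]
popright(): [57]
pushright(18): [57, 18]
popleft(): [18]
popleft(): []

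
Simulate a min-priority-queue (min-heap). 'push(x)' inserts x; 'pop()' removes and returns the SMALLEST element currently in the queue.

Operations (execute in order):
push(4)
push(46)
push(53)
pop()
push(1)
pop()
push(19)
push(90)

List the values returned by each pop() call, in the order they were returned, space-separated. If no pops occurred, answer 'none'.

Answer: 4 1

Derivation:
push(4): heap contents = [4]
push(46): heap contents = [4, 46]
push(53): heap contents = [4, 46, 53]
pop() → 4: heap contents = [46, 53]
push(1): heap contents = [1, 46, 53]
pop() → 1: heap contents = [46, 53]
push(19): heap contents = [19, 46, 53]
push(90): heap contents = [19, 46, 53, 90]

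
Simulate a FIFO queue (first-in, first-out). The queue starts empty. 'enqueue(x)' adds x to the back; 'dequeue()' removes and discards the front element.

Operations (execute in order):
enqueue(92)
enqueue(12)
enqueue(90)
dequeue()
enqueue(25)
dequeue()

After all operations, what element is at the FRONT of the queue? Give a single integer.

Answer: 90

Derivation:
enqueue(92): queue = [92]
enqueue(12): queue = [92, 12]
enqueue(90): queue = [92, 12, 90]
dequeue(): queue = [12, 90]
enqueue(25): queue = [12, 90, 25]
dequeue(): queue = [90, 25]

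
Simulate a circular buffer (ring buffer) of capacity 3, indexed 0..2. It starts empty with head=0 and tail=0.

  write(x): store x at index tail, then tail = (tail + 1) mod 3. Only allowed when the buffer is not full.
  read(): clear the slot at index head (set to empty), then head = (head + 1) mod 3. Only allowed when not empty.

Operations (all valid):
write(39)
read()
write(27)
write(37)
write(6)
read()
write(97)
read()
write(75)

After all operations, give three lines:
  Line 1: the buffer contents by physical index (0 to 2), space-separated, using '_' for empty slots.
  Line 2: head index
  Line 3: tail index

write(39): buf=[39 _ _], head=0, tail=1, size=1
read(): buf=[_ _ _], head=1, tail=1, size=0
write(27): buf=[_ 27 _], head=1, tail=2, size=1
write(37): buf=[_ 27 37], head=1, tail=0, size=2
write(6): buf=[6 27 37], head=1, tail=1, size=3
read(): buf=[6 _ 37], head=2, tail=1, size=2
write(97): buf=[6 97 37], head=2, tail=2, size=3
read(): buf=[6 97 _], head=0, tail=2, size=2
write(75): buf=[6 97 75], head=0, tail=0, size=3

Answer: 6 97 75
0
0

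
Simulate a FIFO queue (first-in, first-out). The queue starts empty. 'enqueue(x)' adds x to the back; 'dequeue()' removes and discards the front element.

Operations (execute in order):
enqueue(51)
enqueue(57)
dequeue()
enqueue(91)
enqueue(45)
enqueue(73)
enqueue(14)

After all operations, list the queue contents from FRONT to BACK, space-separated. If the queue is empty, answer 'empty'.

enqueue(51): [51]
enqueue(57): [51, 57]
dequeue(): [57]
enqueue(91): [57, 91]
enqueue(45): [57, 91, 45]
enqueue(73): [57, 91, 45, 73]
enqueue(14): [57, 91, 45, 73, 14]

Answer: 57 91 45 73 14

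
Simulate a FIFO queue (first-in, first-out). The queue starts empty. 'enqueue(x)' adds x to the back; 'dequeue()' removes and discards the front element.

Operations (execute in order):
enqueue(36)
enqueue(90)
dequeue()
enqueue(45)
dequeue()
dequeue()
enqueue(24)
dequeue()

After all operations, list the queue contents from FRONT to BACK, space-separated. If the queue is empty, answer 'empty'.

enqueue(36): [36]
enqueue(90): [36, 90]
dequeue(): [90]
enqueue(45): [90, 45]
dequeue(): [45]
dequeue(): []
enqueue(24): [24]
dequeue(): []

Answer: empty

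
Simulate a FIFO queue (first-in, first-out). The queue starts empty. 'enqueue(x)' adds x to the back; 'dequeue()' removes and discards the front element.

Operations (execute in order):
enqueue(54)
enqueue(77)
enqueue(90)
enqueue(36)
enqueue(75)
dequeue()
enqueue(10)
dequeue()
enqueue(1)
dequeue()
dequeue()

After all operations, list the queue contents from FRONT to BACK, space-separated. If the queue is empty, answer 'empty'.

enqueue(54): [54]
enqueue(77): [54, 77]
enqueue(90): [54, 77, 90]
enqueue(36): [54, 77, 90, 36]
enqueue(75): [54, 77, 90, 36, 75]
dequeue(): [77, 90, 36, 75]
enqueue(10): [77, 90, 36, 75, 10]
dequeue(): [90, 36, 75, 10]
enqueue(1): [90, 36, 75, 10, 1]
dequeue(): [36, 75, 10, 1]
dequeue(): [75, 10, 1]

Answer: 75 10 1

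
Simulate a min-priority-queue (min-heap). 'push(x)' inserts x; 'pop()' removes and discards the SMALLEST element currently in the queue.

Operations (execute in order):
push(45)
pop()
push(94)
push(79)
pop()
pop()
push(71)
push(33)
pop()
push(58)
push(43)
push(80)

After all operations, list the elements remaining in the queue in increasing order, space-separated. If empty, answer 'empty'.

Answer: 43 58 71 80

Derivation:
push(45): heap contents = [45]
pop() → 45: heap contents = []
push(94): heap contents = [94]
push(79): heap contents = [79, 94]
pop() → 79: heap contents = [94]
pop() → 94: heap contents = []
push(71): heap contents = [71]
push(33): heap contents = [33, 71]
pop() → 33: heap contents = [71]
push(58): heap contents = [58, 71]
push(43): heap contents = [43, 58, 71]
push(80): heap contents = [43, 58, 71, 80]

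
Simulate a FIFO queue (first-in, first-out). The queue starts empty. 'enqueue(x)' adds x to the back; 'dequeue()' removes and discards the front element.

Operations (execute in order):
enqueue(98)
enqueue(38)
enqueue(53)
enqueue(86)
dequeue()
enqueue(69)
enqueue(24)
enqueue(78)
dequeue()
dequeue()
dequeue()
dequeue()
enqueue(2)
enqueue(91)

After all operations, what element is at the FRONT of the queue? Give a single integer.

Answer: 24

Derivation:
enqueue(98): queue = [98]
enqueue(38): queue = [98, 38]
enqueue(53): queue = [98, 38, 53]
enqueue(86): queue = [98, 38, 53, 86]
dequeue(): queue = [38, 53, 86]
enqueue(69): queue = [38, 53, 86, 69]
enqueue(24): queue = [38, 53, 86, 69, 24]
enqueue(78): queue = [38, 53, 86, 69, 24, 78]
dequeue(): queue = [53, 86, 69, 24, 78]
dequeue(): queue = [86, 69, 24, 78]
dequeue(): queue = [69, 24, 78]
dequeue(): queue = [24, 78]
enqueue(2): queue = [24, 78, 2]
enqueue(91): queue = [24, 78, 2, 91]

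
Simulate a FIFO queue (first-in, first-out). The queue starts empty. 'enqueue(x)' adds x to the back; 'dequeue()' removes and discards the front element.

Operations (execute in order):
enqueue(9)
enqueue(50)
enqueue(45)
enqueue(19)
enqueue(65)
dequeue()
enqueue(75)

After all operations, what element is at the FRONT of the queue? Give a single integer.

Answer: 50

Derivation:
enqueue(9): queue = [9]
enqueue(50): queue = [9, 50]
enqueue(45): queue = [9, 50, 45]
enqueue(19): queue = [9, 50, 45, 19]
enqueue(65): queue = [9, 50, 45, 19, 65]
dequeue(): queue = [50, 45, 19, 65]
enqueue(75): queue = [50, 45, 19, 65, 75]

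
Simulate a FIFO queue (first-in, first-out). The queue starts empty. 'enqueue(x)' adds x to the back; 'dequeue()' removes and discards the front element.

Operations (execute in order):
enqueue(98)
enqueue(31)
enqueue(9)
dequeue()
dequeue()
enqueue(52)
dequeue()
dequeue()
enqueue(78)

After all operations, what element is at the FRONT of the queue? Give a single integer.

Answer: 78

Derivation:
enqueue(98): queue = [98]
enqueue(31): queue = [98, 31]
enqueue(9): queue = [98, 31, 9]
dequeue(): queue = [31, 9]
dequeue(): queue = [9]
enqueue(52): queue = [9, 52]
dequeue(): queue = [52]
dequeue(): queue = []
enqueue(78): queue = [78]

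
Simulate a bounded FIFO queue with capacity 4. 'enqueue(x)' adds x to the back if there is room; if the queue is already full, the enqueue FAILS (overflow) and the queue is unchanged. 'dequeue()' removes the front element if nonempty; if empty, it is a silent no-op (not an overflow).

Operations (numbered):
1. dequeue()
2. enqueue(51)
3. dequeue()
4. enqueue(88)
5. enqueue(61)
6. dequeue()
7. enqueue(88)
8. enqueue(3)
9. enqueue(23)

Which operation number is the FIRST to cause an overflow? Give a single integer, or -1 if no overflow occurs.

Answer: -1

Derivation:
1. dequeue(): empty, no-op, size=0
2. enqueue(51): size=1
3. dequeue(): size=0
4. enqueue(88): size=1
5. enqueue(61): size=2
6. dequeue(): size=1
7. enqueue(88): size=2
8. enqueue(3): size=3
9. enqueue(23): size=4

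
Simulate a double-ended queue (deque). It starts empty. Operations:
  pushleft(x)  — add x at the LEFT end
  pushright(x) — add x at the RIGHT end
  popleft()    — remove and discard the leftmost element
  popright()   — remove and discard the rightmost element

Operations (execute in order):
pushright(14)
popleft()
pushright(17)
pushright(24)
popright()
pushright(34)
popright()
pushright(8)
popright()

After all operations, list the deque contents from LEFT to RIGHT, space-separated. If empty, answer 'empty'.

Answer: 17

Derivation:
pushright(14): [14]
popleft(): []
pushright(17): [17]
pushright(24): [17, 24]
popright(): [17]
pushright(34): [17, 34]
popright(): [17]
pushright(8): [17, 8]
popright(): [17]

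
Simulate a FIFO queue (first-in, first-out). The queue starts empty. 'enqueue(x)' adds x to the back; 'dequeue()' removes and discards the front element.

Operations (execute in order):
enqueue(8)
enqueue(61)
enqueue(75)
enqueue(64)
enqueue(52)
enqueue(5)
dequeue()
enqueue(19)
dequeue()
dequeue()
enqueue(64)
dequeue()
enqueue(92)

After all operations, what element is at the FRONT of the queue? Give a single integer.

enqueue(8): queue = [8]
enqueue(61): queue = [8, 61]
enqueue(75): queue = [8, 61, 75]
enqueue(64): queue = [8, 61, 75, 64]
enqueue(52): queue = [8, 61, 75, 64, 52]
enqueue(5): queue = [8, 61, 75, 64, 52, 5]
dequeue(): queue = [61, 75, 64, 52, 5]
enqueue(19): queue = [61, 75, 64, 52, 5, 19]
dequeue(): queue = [75, 64, 52, 5, 19]
dequeue(): queue = [64, 52, 5, 19]
enqueue(64): queue = [64, 52, 5, 19, 64]
dequeue(): queue = [52, 5, 19, 64]
enqueue(92): queue = [52, 5, 19, 64, 92]

Answer: 52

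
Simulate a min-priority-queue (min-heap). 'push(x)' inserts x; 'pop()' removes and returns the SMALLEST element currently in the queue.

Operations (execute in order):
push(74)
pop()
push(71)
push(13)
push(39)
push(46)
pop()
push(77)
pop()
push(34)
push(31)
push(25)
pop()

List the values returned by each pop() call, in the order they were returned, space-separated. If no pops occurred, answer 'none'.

push(74): heap contents = [74]
pop() → 74: heap contents = []
push(71): heap contents = [71]
push(13): heap contents = [13, 71]
push(39): heap contents = [13, 39, 71]
push(46): heap contents = [13, 39, 46, 71]
pop() → 13: heap contents = [39, 46, 71]
push(77): heap contents = [39, 46, 71, 77]
pop() → 39: heap contents = [46, 71, 77]
push(34): heap contents = [34, 46, 71, 77]
push(31): heap contents = [31, 34, 46, 71, 77]
push(25): heap contents = [25, 31, 34, 46, 71, 77]
pop() → 25: heap contents = [31, 34, 46, 71, 77]

Answer: 74 13 39 25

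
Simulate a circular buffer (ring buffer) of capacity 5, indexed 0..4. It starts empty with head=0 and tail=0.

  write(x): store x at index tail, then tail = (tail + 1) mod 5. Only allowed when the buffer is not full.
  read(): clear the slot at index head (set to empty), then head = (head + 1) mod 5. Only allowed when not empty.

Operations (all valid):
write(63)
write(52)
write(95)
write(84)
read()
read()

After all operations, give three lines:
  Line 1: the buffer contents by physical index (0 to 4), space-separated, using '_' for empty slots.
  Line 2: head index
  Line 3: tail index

Answer: _ _ 95 84 _
2
4

Derivation:
write(63): buf=[63 _ _ _ _], head=0, tail=1, size=1
write(52): buf=[63 52 _ _ _], head=0, tail=2, size=2
write(95): buf=[63 52 95 _ _], head=0, tail=3, size=3
write(84): buf=[63 52 95 84 _], head=0, tail=4, size=4
read(): buf=[_ 52 95 84 _], head=1, tail=4, size=3
read(): buf=[_ _ 95 84 _], head=2, tail=4, size=2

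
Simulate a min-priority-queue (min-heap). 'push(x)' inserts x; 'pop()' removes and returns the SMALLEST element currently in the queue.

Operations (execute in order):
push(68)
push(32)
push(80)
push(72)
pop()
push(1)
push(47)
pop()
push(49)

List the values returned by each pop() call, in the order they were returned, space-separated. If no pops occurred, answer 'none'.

push(68): heap contents = [68]
push(32): heap contents = [32, 68]
push(80): heap contents = [32, 68, 80]
push(72): heap contents = [32, 68, 72, 80]
pop() → 32: heap contents = [68, 72, 80]
push(1): heap contents = [1, 68, 72, 80]
push(47): heap contents = [1, 47, 68, 72, 80]
pop() → 1: heap contents = [47, 68, 72, 80]
push(49): heap contents = [47, 49, 68, 72, 80]

Answer: 32 1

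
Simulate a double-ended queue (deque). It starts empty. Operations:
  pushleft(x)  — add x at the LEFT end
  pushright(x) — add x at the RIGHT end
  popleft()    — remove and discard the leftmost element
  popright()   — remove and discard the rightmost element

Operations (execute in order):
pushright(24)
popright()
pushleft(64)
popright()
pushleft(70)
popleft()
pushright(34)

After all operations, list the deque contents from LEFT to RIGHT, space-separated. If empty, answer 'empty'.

pushright(24): [24]
popright(): []
pushleft(64): [64]
popright(): []
pushleft(70): [70]
popleft(): []
pushright(34): [34]

Answer: 34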